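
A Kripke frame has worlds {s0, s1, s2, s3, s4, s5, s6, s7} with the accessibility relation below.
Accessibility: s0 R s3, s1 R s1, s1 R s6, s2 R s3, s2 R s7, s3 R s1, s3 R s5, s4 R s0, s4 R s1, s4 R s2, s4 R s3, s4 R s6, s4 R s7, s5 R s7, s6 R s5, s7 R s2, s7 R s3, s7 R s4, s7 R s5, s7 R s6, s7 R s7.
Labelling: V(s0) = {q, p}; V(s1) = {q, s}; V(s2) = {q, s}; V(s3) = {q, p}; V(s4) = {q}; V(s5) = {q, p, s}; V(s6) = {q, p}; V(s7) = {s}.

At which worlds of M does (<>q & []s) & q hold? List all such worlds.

s3, s6

Let φ = (<>q & []s) & q. Evaluate φ at each world:
  s0 (successors {s3}): φ is false.
  s1 (successors {s1, s6}): φ is false.
  s2 (successors {s3, s7}): φ is false.
  s3 (successors {s1, s5}): φ is true.
  s4 (successors {s0, s1, s2, s3, s6, s7}): φ is false.
  s5 (successors {s7}): φ is false.
  s6 (successors {s5}): φ is true.
  s7 (successors {s2, s3, s4, s5, s6, s7}): φ is false.
For instance, at s2:
  At s2: <>q & []s is false, q is true, so (<>q & []s) & q is false.
    At s2: <>q is true, []s is false, so <>q & []s is false.
      At s2: <>q requires q at some successor in {s3, s7}.
        q holds at s3, so <>q is true at s2.
      At s2: []s requires s at every successor {s3, s7}.
        s fails at s3, so []s is false at s2.
Satisfying worlds: {s3, s6}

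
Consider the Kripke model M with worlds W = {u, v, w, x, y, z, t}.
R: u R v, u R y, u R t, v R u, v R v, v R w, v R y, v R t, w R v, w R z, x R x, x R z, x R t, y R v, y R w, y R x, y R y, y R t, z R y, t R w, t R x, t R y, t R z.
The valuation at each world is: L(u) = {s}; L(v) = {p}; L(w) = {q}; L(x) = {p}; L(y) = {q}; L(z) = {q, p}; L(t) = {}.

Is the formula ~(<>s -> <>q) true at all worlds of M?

Let φ = ~(<>s -> <>q). Evaluate φ at each world:
  u (successors {v, y, t}): φ is false.
  v (successors {u, v, w, y, t}): φ is false.
  w (successors {v, z}): φ is false.
  x (successors {x, z, t}): φ is false.
  y (successors {v, w, x, y, t}): φ is false.
  z (successors {y}): φ is false.
  t (successors {w, x, y, z}): φ is false.
Detail at u (counterexample):
  At u: <>s -> <>q is true, so ~(<>s -> <>q) is false.
    At u: <>s is false, <>q is true, so <>s -> <>q is true.
      At u: <>s requires s at some successor in {v, y, t}.
        At v: s is false.
        At y: s is false.
        At t: s is false.
      So <>s is false at u.
      At u: <>q requires q at some successor in {v, y, t}.
        q holds at y, so <>q is true at u.

No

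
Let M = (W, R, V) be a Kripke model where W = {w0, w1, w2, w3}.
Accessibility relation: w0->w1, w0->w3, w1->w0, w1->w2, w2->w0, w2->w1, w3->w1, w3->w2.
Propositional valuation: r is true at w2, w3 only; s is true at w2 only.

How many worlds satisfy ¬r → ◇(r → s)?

Let φ = ¬r → ◇(r → s). Evaluate φ at each world:
  w0 (successors {w1, w3}): φ is true.
  w1 (successors {w0, w2}): φ is true.
  w2 (successors {w0, w1}): φ is true.
  w3 (successors {w1, w2}): φ is true.
For instance, at w3:
  At w3: ¬r is false, ◇(r → s) is true, so ¬r → ◇(r → s) is true.
    At w3: ◇(r → s) requires r → s at some successor in {w1, w2}.
      r → s holds at w1, so ◇(r → s) is true at w3.
Satisfying worlds: {w0, w1, w2, w3}

4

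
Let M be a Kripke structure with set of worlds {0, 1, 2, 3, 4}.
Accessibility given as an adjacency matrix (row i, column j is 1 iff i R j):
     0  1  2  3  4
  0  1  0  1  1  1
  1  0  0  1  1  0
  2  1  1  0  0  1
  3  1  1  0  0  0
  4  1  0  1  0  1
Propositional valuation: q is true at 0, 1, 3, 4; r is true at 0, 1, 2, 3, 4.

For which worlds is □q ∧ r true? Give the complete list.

2, 3

Recall that □ψ holds at a world iff ψ holds at every accessible world, and ◇ψ holds iff ψ holds at some accessible world.
Let φ = □q ∧ r. Evaluate φ at each world:
  0 (successors {0, 2, 3, 4}): φ is false.
  1 (successors {2, 3}): φ is false.
  2 (successors {0, 1, 4}): φ is true.
  3 (successors {0, 1}): φ is true.
  4 (successors {0, 2, 4}): φ is false.
For instance, at 3:
  At 3: □q is true, r is true, so □q ∧ r is true.
    At 3: □q requires q at every successor {0, 1}.
      At 0: q is true.
      At 1: q is true.
    So □q is true at 3.
Satisfying worlds: {2, 3}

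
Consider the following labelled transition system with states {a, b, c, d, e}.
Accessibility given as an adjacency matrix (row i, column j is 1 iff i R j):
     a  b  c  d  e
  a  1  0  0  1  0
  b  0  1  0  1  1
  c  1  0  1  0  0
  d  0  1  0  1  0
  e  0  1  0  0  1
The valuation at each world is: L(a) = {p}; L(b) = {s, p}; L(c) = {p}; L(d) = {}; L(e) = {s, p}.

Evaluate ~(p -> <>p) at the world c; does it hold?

No

At c: p -> <>p is true, so ~(p -> <>p) is false.
  At c: p is true, <>p is true, so p -> <>p is true.
    At c: <>p requires p at some successor in {a, c}.
      p holds at a, so <>p is true at c.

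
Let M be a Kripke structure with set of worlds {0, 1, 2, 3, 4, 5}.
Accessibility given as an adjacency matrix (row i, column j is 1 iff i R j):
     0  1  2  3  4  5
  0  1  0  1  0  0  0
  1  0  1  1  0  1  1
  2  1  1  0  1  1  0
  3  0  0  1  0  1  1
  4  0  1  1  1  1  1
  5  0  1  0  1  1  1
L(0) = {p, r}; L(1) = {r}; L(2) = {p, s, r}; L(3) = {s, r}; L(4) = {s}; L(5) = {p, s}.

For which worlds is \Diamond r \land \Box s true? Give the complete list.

Let φ = \Diamond r \land \Box s. Evaluate φ at each world:
  0 (successors {0, 2}): φ is false.
  1 (successors {1, 2, 4, 5}): φ is false.
  2 (successors {0, 1, 3, 4}): φ is false.
  3 (successors {2, 4, 5}): φ is true.
  4 (successors {1, 2, 3, 4, 5}): φ is false.
  5 (successors {1, 3, 4, 5}): φ is false.
For instance, at 4:
  At 4: \Diamond r is true, \Box s is false, so \Diamond r \land \Box s is false.
    At 4: \Diamond r requires r at some successor in {1, 2, 3, 4, 5}.
      r holds at 1, so \Diamond r is true at 4.
    At 4: \Box s requires s at every successor {1, 2, 3, 4, 5}.
      s fails at 1, so \Box s is false at 4.
Satisfying worlds: {3}

3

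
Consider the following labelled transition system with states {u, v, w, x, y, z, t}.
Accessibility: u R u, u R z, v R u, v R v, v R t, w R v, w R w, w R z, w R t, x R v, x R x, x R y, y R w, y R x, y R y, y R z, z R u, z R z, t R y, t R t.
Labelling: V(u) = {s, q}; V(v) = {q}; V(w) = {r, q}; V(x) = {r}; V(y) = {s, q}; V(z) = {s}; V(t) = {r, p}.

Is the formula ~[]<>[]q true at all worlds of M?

Yes

Recall that []ψ holds at a world iff ψ holds at every accessible world, and <>ψ holds iff ψ holds at some accessible world.
Let φ = ~[]<>[]q. Evaluate φ at each world:
  u (successors {u, z}): φ is true.
  v (successors {u, v, t}): φ is true.
  w (successors {v, w, z, t}): φ is true.
  x (successors {v, x, y}): φ is true.
  y (successors {w, x, y, z}): φ is true.
  z (successors {u, z}): φ is true.
  t (successors {y, t}): φ is true.
For instance, at v:
  At v: []<>[]q is false, so ~[]<>[]q is true.
    At v: []<>[]q requires <>[]q at every successor {u, v, t}.
      <>[]q fails at u, so []<>[]q is false at v.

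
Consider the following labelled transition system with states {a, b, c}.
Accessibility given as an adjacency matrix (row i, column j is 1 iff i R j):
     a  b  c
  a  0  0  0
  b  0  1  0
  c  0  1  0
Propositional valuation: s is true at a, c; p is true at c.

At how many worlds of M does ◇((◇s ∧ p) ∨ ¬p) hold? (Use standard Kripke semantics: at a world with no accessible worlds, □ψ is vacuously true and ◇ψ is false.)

2

Let φ = ◇((◇s ∧ p) ∨ ¬p). Evaluate φ at each world:
  a (successors ∅): φ is false.
  b (successors {b}): φ is true.
  c (successors {b}): φ is true.
For instance, at b:
  At b: ◇((◇s ∧ p) ∨ ¬p) requires (◇s ∧ p) ∨ ¬p at some successor in {b}.
    (◇s ∧ p) ∨ ¬p holds at b, so ◇((◇s ∧ p) ∨ ¬p) is true at b.
      At b: ◇s ∧ p is false, ¬p is true, so (◇s ∧ p) ∨ ¬p is true.
Satisfying worlds: {b, c}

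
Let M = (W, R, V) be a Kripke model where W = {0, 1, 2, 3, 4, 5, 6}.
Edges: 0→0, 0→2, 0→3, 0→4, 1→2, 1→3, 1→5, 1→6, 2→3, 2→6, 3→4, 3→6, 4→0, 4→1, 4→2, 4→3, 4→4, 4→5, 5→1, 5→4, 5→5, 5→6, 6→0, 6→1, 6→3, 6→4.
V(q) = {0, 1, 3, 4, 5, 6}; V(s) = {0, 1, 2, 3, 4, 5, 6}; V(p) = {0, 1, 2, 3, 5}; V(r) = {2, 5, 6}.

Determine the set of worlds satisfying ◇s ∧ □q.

Recall that □ψ holds at a world iff ψ holds at every accessible world, and ◇ψ holds iff ψ holds at some accessible world.
Let φ = ◇s ∧ □q. Evaluate φ at each world:
  0 (successors {0, 2, 3, 4}): φ is false.
  1 (successors {2, 3, 5, 6}): φ is false.
  2 (successors {3, 6}): φ is true.
  3 (successors {4, 6}): φ is true.
  4 (successors {0, 1, 2, 3, 4, 5}): φ is false.
  5 (successors {1, 4, 5, 6}): φ is true.
  6 (successors {0, 1, 3, 4}): φ is true.
For instance, at 1:
  At 1: ◇s is true, □q is false, so ◇s ∧ □q is false.
    At 1: ◇s requires s at some successor in {2, 3, 5, 6}.
      s holds at 2, so ◇s is true at 1.
    At 1: □q requires q at every successor {2, 3, 5, 6}.
      q fails at 2, so □q is false at 1.
Satisfying worlds: {2, 3, 5, 6}

2, 3, 5, 6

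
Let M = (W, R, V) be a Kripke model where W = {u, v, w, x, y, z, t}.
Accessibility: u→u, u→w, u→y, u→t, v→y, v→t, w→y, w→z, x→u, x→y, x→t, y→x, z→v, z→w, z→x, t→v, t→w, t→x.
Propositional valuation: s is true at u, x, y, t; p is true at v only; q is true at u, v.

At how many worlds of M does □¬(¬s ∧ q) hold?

5

Let φ = □¬(¬s ∧ q). Evaluate φ at each world:
  u (successors {u, w, y, t}): φ is true.
  v (successors {y, t}): φ is true.
  w (successors {y, z}): φ is true.
  x (successors {u, y, t}): φ is true.
  y (successors {x}): φ is true.
  z (successors {v, w, x}): φ is false.
  t (successors {v, w, x}): φ is false.
For instance, at u:
  At u: □¬(¬s ∧ q) requires ¬(¬s ∧ q) at every successor {u, w, y, t}.
    At u: ¬(¬s ∧ q) is true.
    At w: ¬(¬s ∧ q) is true.
    At y: ¬(¬s ∧ q) is true.
    At t: ¬(¬s ∧ q) is true.
  So □¬(¬s ∧ q) is true at u.
Satisfying worlds: {u, v, w, x, y}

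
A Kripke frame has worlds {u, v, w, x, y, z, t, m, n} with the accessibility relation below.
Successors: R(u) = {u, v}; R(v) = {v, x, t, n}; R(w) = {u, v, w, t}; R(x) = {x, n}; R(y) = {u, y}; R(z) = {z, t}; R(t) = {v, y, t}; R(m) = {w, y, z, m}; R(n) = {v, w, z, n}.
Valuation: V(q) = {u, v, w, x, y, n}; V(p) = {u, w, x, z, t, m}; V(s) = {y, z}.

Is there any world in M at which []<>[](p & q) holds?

Let φ = []<>[](p & q). Evaluate φ at each world:
  u (successors {u, v}): φ is false.
  v (successors {v, x, t, n}): φ is false.
  w (successors {u, v, w, t}): φ is false.
  x (successors {x, n}): φ is false.
  y (successors {u, y}): φ is false.
  z (successors {z, t}): φ is false.
  t (successors {v, y, t}): φ is false.
  m (successors {w, y, z, m}): φ is false.
  n (successors {v, w, z, n}): φ is false.
For instance, at x:
  At x: []<>[](p & q) requires <>[](p & q) at every successor {x, n}.
    <>[](p & q) fails at x, so []<>[](p & q) is false at x.
      At x: <>[](p & q) requires [](p & q) at some successor in {x, n}.
        At x: [](p & q) is false.
        At n: [](p & q) is false.
      So <>[](p & q) is false at x.

No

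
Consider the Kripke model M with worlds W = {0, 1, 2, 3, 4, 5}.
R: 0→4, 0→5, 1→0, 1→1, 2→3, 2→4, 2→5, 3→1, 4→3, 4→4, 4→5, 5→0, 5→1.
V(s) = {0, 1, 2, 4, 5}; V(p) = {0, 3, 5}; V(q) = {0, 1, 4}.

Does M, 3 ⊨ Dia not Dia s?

No

Recall that Dia ψ holds at a world iff ψ holds at some accessible world.
At 3: Dia not Dia s requires not Dia s at some successor in {1}.
  At 1: not Dia s is false.
So Dia not Dia s is false at 3.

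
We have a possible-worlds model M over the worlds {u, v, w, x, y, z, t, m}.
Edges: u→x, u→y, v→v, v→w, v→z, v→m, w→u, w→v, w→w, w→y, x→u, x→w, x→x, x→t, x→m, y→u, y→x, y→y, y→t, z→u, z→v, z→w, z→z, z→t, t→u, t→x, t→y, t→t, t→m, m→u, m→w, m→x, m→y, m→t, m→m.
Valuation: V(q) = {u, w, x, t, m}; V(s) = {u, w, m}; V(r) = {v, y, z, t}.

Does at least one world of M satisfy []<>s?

Yes

Let φ = []<>s. Evaluate φ at each world:
  u (successors {x, y}): φ is true.
  v (successors {v, w, z, m}): φ is true.
  w (successors {u, v, w, y}): φ is false.
  x (successors {u, w, x, t, m}): φ is false.
  y (successors {u, x, y, t}): φ is false.
  z (successors {u, v, w, z, t}): φ is false.
  t (successors {u, x, y, t, m}): φ is false.
  m (successors {u, w, x, y, t, m}): φ is false.
Detail at u (witness):
  At u: []<>s requires <>s at every successor {x, y}.
      At x: <>s requires s at some successor in {u, w, x, t, m}.
        s holds at u, so <>s is true at x.
      At y: <>s requires s at some successor in {u, x, y, t}.
        s holds at u, so <>s is true at y.
  So []<>s is true at u.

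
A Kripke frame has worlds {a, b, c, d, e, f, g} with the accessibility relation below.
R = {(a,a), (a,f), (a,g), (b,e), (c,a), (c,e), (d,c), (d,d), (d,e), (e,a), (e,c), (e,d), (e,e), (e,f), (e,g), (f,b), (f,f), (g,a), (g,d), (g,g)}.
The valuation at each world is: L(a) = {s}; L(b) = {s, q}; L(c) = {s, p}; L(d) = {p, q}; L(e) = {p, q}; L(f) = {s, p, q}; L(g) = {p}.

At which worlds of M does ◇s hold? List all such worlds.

Let φ = ◇s. Evaluate φ at each world:
  a (successors {a, f, g}): φ is true.
  b (successors {e}): φ is false.
  c (successors {a, e}): φ is true.
  d (successors {c, d, e}): φ is true.
  e (successors {a, c, d, e, f, g}): φ is true.
  f (successors {b, f}): φ is true.
  g (successors {a, d, g}): φ is true.
For instance, at b:
  At b: ◇s requires s at some successor in {e}.
    At e: s is false.
  So ◇s is false at b.
Satisfying worlds: {a, c, d, e, f, g}

a, c, d, e, f, g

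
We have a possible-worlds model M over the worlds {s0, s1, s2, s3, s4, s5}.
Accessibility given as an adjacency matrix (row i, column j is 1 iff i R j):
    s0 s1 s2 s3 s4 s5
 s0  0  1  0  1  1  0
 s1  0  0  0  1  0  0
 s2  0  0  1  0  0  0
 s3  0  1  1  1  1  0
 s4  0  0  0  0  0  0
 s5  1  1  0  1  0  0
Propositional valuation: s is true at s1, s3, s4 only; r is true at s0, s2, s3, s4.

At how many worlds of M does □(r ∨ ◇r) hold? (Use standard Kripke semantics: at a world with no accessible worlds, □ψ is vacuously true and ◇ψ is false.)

Let φ = □(r ∨ ◇r). Evaluate φ at each world:
  s0 (successors {s1, s3, s4}): φ is true.
  s1 (successors {s3}): φ is true.
  s2 (successors {s2}): φ is true.
  s3 (successors {s1, s2, s3, s4}): φ is true.
  s4 (successors ∅): φ is true.
  s5 (successors {s0, s1, s3}): φ is true.
For instance, at s0:
  At s0: □(r ∨ ◇r) requires r ∨ ◇r at every successor {s1, s3, s4}.
      At s1: r is false, ◇r is true, so r ∨ ◇r is true.
      At s3: r is true, ◇r is true, so r ∨ ◇r is true.
      At s4: r is true, ◇r is false, so r ∨ ◇r is true.
  So □(r ∨ ◇r) is true at s0.
Satisfying worlds: {s0, s1, s2, s3, s4, s5}

6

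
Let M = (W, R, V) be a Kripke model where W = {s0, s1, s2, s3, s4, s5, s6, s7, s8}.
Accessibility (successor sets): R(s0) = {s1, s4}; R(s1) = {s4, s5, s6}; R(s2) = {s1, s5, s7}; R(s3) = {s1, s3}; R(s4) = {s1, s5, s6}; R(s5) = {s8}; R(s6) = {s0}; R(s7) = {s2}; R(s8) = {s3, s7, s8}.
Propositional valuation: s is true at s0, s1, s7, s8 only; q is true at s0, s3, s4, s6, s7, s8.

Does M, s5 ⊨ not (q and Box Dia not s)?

Yes

At s5: q and Box Dia not s is false, so not (q and Box Dia not s) is true.
  At s5: q is false, Box Dia not s is true, so q and Box Dia not s is false.
    At s5: Box Dia not s requires Dia not s at every successor {s8}.
      At s8: Dia not s is true.
    So Box Dia not s is true at s5.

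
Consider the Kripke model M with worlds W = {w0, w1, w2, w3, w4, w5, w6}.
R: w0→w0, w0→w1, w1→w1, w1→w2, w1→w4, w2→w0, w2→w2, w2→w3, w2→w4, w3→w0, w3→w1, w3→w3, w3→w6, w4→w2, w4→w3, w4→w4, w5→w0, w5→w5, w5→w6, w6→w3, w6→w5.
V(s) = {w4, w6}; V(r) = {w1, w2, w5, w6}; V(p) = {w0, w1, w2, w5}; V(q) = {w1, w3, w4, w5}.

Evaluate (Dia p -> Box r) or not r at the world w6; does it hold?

At w6: Dia p -> Box r is false, not r is false, so (Dia p -> Box r) or not r is false.
  At w6: Dia p is true, Box r is false, so Dia p -> Box r is false.
    At w6: Dia p requires p at some successor in {w3, w5}.
      p holds at w5, so Dia p is true at w6.
    At w6: Box r requires r at every successor {w3, w5}.
      r fails at w3, so Box r is false at w6.

No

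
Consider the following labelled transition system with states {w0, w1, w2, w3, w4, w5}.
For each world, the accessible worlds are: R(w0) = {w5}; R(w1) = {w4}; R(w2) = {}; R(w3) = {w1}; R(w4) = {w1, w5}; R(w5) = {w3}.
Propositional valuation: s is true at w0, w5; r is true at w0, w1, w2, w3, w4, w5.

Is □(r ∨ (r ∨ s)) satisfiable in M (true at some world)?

Yes

Let φ = □(r ∨ (r ∨ s)). Evaluate φ at each world:
  w0 (successors {w5}): φ is true.
  w1 (successors {w4}): φ is true.
  w2 (successors ∅): φ is true.
  w3 (successors {w1}): φ is true.
  w4 (successors {w1, w5}): φ is true.
  w5 (successors {w3}): φ is true.
Detail at w0 (witness):
  At w0: □(r ∨ (r ∨ s)) requires r ∨ (r ∨ s) at every successor {w5}.
    At w5: r ∨ (r ∨ s) is true.
  So □(r ∨ (r ∨ s)) is true at w0.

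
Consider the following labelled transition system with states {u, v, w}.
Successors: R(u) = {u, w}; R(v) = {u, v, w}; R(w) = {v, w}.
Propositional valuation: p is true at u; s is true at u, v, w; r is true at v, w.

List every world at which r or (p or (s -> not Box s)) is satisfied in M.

u, v, w

Recall that Box ψ holds at a world iff ψ holds at every accessible world, and Dia ψ holds iff ψ holds at some accessible world.
Let φ = r or (p or (s -> not Box s)). Evaluate φ at each world:
  u (successors {u, w}): φ is true.
  v (successors {u, v, w}): φ is true.
  w (successors {v, w}): φ is true.
For instance, at v:
  At v: r is true, p or (s -> not Box s) is false, so r or (p or (s -> not Box s)) is true.
    At v: p is false, s -> not Box s is false, so p or (s -> not Box s) is false.
      At v: s is true, not Box s is false, so s -> not Box s is false.
Satisfying worlds: {u, v, w}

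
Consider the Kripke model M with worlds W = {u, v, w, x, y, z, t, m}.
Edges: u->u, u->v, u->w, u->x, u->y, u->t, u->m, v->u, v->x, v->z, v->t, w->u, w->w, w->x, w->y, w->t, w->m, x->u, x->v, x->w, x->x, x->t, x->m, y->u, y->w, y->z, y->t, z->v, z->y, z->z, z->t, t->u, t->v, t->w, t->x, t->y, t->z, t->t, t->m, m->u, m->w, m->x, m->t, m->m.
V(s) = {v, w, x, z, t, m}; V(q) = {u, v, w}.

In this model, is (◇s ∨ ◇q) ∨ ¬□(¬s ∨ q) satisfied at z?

Yes

Recall that □ψ holds at a world iff ψ holds at every accessible world, and ◇ψ holds iff ψ holds at some accessible world.
At z: ◇s ∨ ◇q is true, ¬□(¬s ∨ q) is true, so (◇s ∨ ◇q) ∨ ¬□(¬s ∨ q) is true.
  At z: ◇s is true, ◇q is true, so ◇s ∨ ◇q is true.
    At z: ◇s requires s at some successor in {v, y, z, t}.
      s holds at v, so ◇s is true at z.
    At z: ◇q requires q at some successor in {v, y, z, t}.
      q holds at v, so ◇q is true at z.
  At z: □(¬s ∨ q) is false, so ¬□(¬s ∨ q) is true.
    At z: □(¬s ∨ q) requires ¬s ∨ q at every successor {v, y, z, t}.
      ¬s ∨ q fails at z, so □(¬s ∨ q) is false at z.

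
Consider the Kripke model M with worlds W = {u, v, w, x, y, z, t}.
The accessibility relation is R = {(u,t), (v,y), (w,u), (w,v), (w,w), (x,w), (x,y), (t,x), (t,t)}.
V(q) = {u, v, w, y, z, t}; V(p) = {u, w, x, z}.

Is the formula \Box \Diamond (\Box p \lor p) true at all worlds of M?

No

Let φ = \Box \Diamond (\Box p \lor p). Evaluate φ at each world:
  u (successors {t}): φ is true.
  v (successors {y}): φ is false.
  w (successors {u, v, w}): φ is false.
  x (successors {w, y}): φ is false.
  y (successors ∅): φ is true.
  z (successors ∅): φ is true.
  t (successors {x, t}): φ is true.
Detail at v (counterexample):
  At v: \Box \Diamond (\Box p \lor p) requires \Diamond (\Box p \lor p) at every successor {y}.
    \Diamond (\Box p \lor p) fails at y, so \Box \Diamond (\Box p \lor p) is false at v.
      At y: no accessible worlds, so \Diamond (\Box p \lor p) is false.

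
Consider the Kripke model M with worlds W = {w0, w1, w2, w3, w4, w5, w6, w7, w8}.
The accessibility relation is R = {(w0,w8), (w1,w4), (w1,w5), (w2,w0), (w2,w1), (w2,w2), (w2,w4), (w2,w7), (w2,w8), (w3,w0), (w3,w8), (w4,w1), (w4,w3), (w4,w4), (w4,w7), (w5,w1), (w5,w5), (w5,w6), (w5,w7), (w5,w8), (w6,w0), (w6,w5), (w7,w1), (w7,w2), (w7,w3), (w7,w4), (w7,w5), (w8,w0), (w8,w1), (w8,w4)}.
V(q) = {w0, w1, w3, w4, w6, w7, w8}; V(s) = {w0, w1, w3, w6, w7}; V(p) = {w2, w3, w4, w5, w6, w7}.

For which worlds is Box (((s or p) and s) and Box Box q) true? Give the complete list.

none

Let φ = Box (((s or p) and s) and Box Box q). Evaluate φ at each world:
  w0 (successors {w8}): φ is false.
  w1 (successors {w4, w5}): φ is false.
  w2 (successors {w0, w1, w2, w4, w7, w8}): φ is false.
  w3 (successors {w0, w8}): φ is false.
  w4 (successors {w1, w3, w4, w7}): φ is false.
  w5 (successors {w1, w5, w6, w7, w8}): φ is false.
  w6 (successors {w0, w5}): φ is false.
  w7 (successors {w1, w2, w3, w4, w5}): φ is false.
  w8 (successors {w0, w1, w4}): φ is false.
For instance, at w3:
  At w3: Box (((s or p) and s) and Box Box q) requires ((s or p) and s) and Box Box q at every successor {w0, w8}.
    ((s or p) and s) and Box Box q fails at w8, so Box (((s or p) and s) and Box Box q) is false at w3.
      At w8: (s or p) and s is false, Box Box q is false, so ((s or p) and s) and Box Box q is false.
Satisfying worlds: none.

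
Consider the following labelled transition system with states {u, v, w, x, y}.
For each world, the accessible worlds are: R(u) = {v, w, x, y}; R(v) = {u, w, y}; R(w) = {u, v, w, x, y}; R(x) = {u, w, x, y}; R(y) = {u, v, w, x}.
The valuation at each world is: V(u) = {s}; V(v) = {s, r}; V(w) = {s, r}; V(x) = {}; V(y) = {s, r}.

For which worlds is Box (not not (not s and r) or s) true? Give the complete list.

Let φ = Box (not not (not s and r) or s). Evaluate φ at each world:
  u (successors {v, w, x, y}): φ is false.
  v (successors {u, w, y}): φ is true.
  w (successors {u, v, w, x, y}): φ is false.
  x (successors {u, w, x, y}): φ is false.
  y (successors {u, v, w, x}): φ is false.
For instance, at x:
  At x: Box (not not (not s and r) or s) requires not not (not s and r) or s at every successor {u, w, x, y}.
    not not (not s and r) or s fails at x, so Box (not not (not s and r) or s) is false at x.
Satisfying worlds: {v}

v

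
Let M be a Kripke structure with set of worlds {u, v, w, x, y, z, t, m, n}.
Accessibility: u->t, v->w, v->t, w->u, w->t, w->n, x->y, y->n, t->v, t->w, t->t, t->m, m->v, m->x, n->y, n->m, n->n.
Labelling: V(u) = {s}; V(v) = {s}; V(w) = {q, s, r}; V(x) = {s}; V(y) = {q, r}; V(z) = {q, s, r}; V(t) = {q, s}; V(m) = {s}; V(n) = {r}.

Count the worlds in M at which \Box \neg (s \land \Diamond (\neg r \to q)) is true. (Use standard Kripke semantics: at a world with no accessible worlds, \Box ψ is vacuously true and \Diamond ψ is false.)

4

Let φ = \Box \neg (s \land \Diamond (\neg r \to q)). Evaluate φ at each world:
  u (successors {t}): φ is false.
  v (successors {w, t}): φ is false.
  w (successors {u, t, n}): φ is false.
  x (successors {y}): φ is true.
  y (successors {n}): φ is true.
  z (successors ∅): φ is true.
  t (successors {v, w, t, m}): φ is false.
  m (successors {v, x}): φ is false.
  n (successors {y, m, n}): φ is true.
For instance, at x:
  At x: \Box \neg (s \land \Diamond (\neg r \to q)) requires \neg (s \land \Diamond (\neg r \to q)) at every successor {y}.
      At y: s \land \Diamond (\neg r \to q) is false, so \neg (s \land \Diamond (\neg r \to q)) is true.
  So \Box \neg (s \land \Diamond (\neg r \to q)) is true at x.
Satisfying worlds: {x, y, z, n}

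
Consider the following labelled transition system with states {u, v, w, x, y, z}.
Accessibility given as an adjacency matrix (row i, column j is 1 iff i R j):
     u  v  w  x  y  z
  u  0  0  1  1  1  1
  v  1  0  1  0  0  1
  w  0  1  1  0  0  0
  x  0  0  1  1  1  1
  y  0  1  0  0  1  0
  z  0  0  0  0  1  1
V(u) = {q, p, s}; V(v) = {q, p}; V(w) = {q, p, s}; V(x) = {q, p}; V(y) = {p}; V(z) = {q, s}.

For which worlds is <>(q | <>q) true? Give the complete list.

Let φ = <>(q | <>q). Evaluate φ at each world:
  u (successors {w, x, y, z}): φ is true.
  v (successors {u, w, z}): φ is true.
  w (successors {v, w}): φ is true.
  x (successors {w, x, y, z}): φ is true.
  y (successors {v, y}): φ is true.
  z (successors {y, z}): φ is true.
For instance, at z:
  At z: <>(q | <>q) requires q | <>q at some successor in {y, z}.
    q | <>q holds at y, so <>(q | <>q) is true at z.
      At y: q is false, <>q is true, so q | <>q is true.
Satisfying worlds: {u, v, w, x, y, z}

u, v, w, x, y, z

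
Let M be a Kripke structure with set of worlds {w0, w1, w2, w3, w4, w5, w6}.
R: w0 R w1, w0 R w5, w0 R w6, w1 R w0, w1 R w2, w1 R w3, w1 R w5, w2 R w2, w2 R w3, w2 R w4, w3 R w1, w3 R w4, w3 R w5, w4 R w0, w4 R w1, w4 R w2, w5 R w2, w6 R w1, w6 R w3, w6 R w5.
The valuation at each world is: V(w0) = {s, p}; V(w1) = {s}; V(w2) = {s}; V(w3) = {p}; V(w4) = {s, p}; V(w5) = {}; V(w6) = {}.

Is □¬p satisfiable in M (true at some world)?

Yes

Let φ = □¬p. Evaluate φ at each world:
  w0 (successors {w1, w5, w6}): φ is true.
  w1 (successors {w0, w2, w3, w5}): φ is false.
  w2 (successors {w2, w3, w4}): φ is false.
  w3 (successors {w1, w4, w5}): φ is false.
  w4 (successors {w0, w1, w2}): φ is false.
  w5 (successors {w2}): φ is true.
  w6 (successors {w1, w3, w5}): φ is false.
Detail at w0 (witness):
  At w0: □¬p requires ¬p at every successor {w1, w5, w6}.
    At w1: ¬p is true.
    At w5: ¬p is true.
    At w6: ¬p is true.
  So □¬p is true at w0.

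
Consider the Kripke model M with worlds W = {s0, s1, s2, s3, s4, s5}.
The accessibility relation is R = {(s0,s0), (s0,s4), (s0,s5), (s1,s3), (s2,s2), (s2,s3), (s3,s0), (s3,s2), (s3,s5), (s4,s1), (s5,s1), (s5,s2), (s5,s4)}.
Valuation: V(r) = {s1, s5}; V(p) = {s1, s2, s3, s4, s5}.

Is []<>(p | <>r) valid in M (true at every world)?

Let φ = []<>(p | <>r). Evaluate φ at each world:
  s0 (successors {s0, s4, s5}): φ is true.
  s1 (successors {s3}): φ is true.
  s2 (successors {s2, s3}): φ is true.
  s3 (successors {s0, s2, s5}): φ is true.
  s4 (successors {s1}): φ is true.
  s5 (successors {s1, s2, s4}): φ is true.
For instance, at s2:
  At s2: []<>(p | <>r) requires <>(p | <>r) at every successor {s2, s3}.
      At s2: <>(p | <>r) requires p | <>r at some successor in {s2, s3}.
        p | <>r holds at s2, so <>(p | <>r) is true at s2.
      At s3: <>(p | <>r) requires p | <>r at some successor in {s0, s2, s5}.
        p | <>r holds at s0, so <>(p | <>r) is true at s3.
  So []<>(p | <>r) is true at s2.

Yes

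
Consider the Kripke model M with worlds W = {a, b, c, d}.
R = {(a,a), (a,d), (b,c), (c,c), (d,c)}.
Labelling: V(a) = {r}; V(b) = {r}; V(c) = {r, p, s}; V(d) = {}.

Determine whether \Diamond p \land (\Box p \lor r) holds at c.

At c: \Diamond p is true, \Box p \lor r is true, so \Diamond p \land (\Box p \lor r) is true.
  At c: \Diamond p requires p at some successor in {c}.
    p holds at c, so \Diamond p is true at c.
  At c: \Box p is true, r is true, so \Box p \lor r is true.
    At c: \Box p requires p at every successor {c}.
      At c: p is true.
    So \Box p is true at c.

Yes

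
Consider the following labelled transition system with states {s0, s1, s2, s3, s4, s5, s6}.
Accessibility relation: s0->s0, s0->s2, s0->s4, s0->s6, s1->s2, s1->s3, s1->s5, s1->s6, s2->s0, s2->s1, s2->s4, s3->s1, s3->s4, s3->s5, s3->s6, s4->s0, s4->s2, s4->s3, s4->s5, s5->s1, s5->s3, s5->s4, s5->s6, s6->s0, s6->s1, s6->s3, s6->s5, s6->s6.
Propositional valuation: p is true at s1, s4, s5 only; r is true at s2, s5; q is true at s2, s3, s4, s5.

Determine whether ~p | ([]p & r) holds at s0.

Yes

Recall that []ψ holds at a world iff ψ holds at every accessible world, and <>ψ holds iff ψ holds at some accessible world.
At s0: ~p is true, []p & r is false, so ~p | ([]p & r) is true.
  At s0: []p is false, r is false, so []p & r is false.
    At s0: []p requires p at every successor {s0, s2, s4, s6}.
      p fails at s0, so []p is false at s0.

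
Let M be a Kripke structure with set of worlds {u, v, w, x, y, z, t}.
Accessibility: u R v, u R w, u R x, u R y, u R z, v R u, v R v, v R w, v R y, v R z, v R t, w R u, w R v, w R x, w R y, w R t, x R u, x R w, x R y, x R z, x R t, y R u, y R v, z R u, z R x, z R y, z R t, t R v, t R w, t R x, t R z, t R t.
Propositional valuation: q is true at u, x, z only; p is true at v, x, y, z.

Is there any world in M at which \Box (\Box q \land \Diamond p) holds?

Let φ = \Box (\Box q \land \Diamond p). Evaluate φ at each world:
  u (successors {v, w, x, y, z}): φ is false.
  v (successors {u, v, w, y, z, t}): φ is false.
  w (successors {u, v, x, y, t}): φ is false.
  x (successors {u, w, y, z, t}): φ is false.
  y (successors {u, v}): φ is false.
  z (successors {u, x, y, t}): φ is false.
  t (successors {v, w, x, z, t}): φ is false.
For instance, at t:
  At t: \Box (\Box q \land \Diamond p) requires \Box q \land \Diamond p at every successor {v, w, x, z, t}.
    \Box q \land \Diamond p fails at v, so \Box (\Box q \land \Diamond p) is false at t.
      At v: \Box q is false, \Diamond p is true, so \Box q \land \Diamond p is false.

No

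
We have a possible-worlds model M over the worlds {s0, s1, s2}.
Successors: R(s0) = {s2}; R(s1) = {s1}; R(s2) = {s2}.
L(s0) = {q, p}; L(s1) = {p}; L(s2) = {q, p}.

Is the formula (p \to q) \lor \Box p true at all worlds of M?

Let φ = (p \to q) \lor \Box p. Evaluate φ at each world:
  s0 (successors {s2}): φ is true.
  s1 (successors {s1}): φ is true.
  s2 (successors {s2}): φ is true.
For instance, at s2:
  At s2: p \to q is true, \Box p is true, so (p \to q) \lor \Box p is true.
    At s2: \Box p requires p at every successor {s2}.
      At s2: p is true.
    So \Box p is true at s2.

Yes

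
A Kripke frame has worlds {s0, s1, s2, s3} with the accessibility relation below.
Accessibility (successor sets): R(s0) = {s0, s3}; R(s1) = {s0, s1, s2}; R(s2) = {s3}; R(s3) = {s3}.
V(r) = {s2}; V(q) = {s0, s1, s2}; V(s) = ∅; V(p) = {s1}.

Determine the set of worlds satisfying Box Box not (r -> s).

Let φ = Box Box not (r -> s). Evaluate φ at each world:
  s0 (successors {s0, s3}): φ is false.
  s1 (successors {s0, s1, s2}): φ is false.
  s2 (successors {s3}): φ is false.
  s3 (successors {s3}): φ is false.
For instance, at s3:
  At s3: Box Box not (r -> s) requires Box not (r -> s) at every successor {s3}.
    Box not (r -> s) fails at s3, so Box Box not (r -> s) is false at s3.
      At s3: Box not (r -> s) requires not (r -> s) at every successor {s3}.
        not (r -> s) fails at s3, so Box not (r -> s) is false at s3.
Satisfying worlds: none.

none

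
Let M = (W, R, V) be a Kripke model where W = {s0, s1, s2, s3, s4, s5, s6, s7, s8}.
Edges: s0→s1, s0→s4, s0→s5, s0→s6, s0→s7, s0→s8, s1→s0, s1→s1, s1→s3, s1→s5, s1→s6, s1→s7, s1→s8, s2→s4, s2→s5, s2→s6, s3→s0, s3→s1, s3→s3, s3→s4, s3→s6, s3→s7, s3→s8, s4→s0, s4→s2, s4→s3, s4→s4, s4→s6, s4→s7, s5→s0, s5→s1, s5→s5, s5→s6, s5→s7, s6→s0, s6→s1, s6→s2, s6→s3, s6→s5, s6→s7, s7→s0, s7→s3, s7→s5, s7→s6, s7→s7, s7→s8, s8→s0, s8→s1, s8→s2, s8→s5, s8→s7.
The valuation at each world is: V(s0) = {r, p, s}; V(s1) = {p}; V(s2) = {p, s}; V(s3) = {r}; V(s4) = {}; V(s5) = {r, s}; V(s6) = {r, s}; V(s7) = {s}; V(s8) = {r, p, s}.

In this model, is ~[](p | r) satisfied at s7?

Yes

Recall that []ψ holds at a world iff ψ holds at every accessible world, and <>ψ holds iff ψ holds at some accessible world.
At s7: [](p | r) is false, so ~[](p | r) is true.
  At s7: [](p | r) requires p | r at every successor {s0, s3, s5, s6, s7, s8}.
    p | r fails at s7, so [](p | r) is false at s7.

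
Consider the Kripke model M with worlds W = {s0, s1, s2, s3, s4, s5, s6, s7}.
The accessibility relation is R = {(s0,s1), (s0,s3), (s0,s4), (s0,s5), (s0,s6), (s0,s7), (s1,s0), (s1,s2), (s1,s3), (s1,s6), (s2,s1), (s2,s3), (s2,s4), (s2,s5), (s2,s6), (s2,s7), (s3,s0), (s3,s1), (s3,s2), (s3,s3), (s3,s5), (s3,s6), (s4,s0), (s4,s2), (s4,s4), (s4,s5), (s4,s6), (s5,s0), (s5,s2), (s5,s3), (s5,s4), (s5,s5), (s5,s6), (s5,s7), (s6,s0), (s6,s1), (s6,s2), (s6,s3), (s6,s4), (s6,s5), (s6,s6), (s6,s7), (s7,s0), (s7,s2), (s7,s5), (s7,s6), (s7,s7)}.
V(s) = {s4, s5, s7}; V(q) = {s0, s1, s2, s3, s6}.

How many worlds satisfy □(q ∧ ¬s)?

Let φ = □(q ∧ ¬s). Evaluate φ at each world:
  s0 (successors {s1, s3, s4, s5, s6, s7}): φ is false.
  s1 (successors {s0, s2, s3, s6}): φ is true.
  s2 (successors {s1, s3, s4, s5, s6, s7}): φ is false.
  s3 (successors {s0, s1, s2, s3, s5, s6}): φ is false.
  s4 (successors {s0, s2, s4, s5, s6}): φ is false.
  s5 (successors {s0, s2, s3, s4, s5, s6, s7}): φ is false.
  s6 (successors {s0, s1, s2, s3, s4, s5, s6, s7}): φ is false.
  s7 (successors {s0, s2, s5, s6, s7}): φ is false.
For instance, at s7:
  At s7: □(q ∧ ¬s) requires q ∧ ¬s at every successor {s0, s2, s5, s6, s7}.
    q ∧ ¬s fails at s5, so □(q ∧ ¬s) is false at s7.
Satisfying worlds: {s1}

1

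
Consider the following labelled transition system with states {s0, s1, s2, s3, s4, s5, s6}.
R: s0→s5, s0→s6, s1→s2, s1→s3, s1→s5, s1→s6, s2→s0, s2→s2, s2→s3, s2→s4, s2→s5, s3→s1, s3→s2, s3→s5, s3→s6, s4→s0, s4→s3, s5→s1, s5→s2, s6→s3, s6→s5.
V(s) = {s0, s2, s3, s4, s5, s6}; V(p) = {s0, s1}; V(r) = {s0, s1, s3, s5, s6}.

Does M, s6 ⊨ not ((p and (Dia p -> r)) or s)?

Recall that Dia ψ holds at a world iff ψ holds at some accessible world.
At s6: (p and (Dia p -> r)) or s is true, so not ((p and (Dia p -> r)) or s) is false.
  At s6: p and (Dia p -> r) is false, s is true, so (p and (Dia p -> r)) or s is true.
    At s6: p is false, Dia p -> r is true, so p and (Dia p -> r) is false.
      At s6: Dia p is false, r is true, so Dia p -> r is true.

No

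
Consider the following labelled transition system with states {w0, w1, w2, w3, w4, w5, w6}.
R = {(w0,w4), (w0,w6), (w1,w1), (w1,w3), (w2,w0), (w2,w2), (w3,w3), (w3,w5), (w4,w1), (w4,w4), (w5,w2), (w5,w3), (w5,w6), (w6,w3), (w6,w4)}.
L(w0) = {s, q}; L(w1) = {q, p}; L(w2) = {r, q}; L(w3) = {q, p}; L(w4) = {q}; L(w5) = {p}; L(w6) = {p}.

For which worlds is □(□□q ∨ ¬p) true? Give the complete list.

Recall that □ψ holds at a world iff ψ holds at every accessible world, and ◇ψ holds iff ψ holds at some accessible world.
Let φ = □(□□q ∨ ¬p). Evaluate φ at each world:
  w0 (successors {w4, w6}): φ is false.
  w1 (successors {w1, w3}): φ is false.
  w2 (successors {w0, w2}): φ is true.
  w3 (successors {w3, w5}): φ is false.
  w4 (successors {w1, w4}): φ is false.
  w5 (successors {w2, w3, w6}): φ is false.
  w6 (successors {w3, w4}): φ is false.
For instance, at w4:
  At w4: □(□□q ∨ ¬p) requires □□q ∨ ¬p at every successor {w1, w4}.
    □□q ∨ ¬p fails at w1, so □(□□q ∨ ¬p) is false at w4.
      At w1: □□q is false, ¬p is false, so □□q ∨ ¬p is false.
Satisfying worlds: {w2}

w2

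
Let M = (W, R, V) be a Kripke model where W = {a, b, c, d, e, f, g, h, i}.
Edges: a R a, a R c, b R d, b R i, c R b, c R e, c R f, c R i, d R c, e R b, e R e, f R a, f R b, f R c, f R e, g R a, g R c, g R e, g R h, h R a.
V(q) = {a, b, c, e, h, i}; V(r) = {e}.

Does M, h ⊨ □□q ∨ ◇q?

Yes

At h: □□q is true, ◇q is true, so □□q ∨ ◇q is true.
  At h: □□q requires □q at every successor {a}.
      At a: □q requires q at every successor {a, c}.
        At a: q is true.
        At c: q is true.
      So □q is true at a.
  So □□q is true at h.
  At h: ◇q requires q at some successor in {a}.
    q holds at a, so ◇q is true at h.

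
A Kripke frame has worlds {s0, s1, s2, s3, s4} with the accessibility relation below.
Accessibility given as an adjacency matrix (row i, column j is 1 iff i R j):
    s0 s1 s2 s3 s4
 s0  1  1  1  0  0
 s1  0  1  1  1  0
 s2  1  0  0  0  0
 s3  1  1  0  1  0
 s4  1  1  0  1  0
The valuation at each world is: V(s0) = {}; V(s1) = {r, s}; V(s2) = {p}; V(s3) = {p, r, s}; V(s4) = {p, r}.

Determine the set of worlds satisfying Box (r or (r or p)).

Let φ = Box (r or (r or p)). Evaluate φ at each world:
  s0 (successors {s0, s1, s2}): φ is false.
  s1 (successors {s1, s2, s3}): φ is true.
  s2 (successors {s0}): φ is false.
  s3 (successors {s0, s1, s3}): φ is false.
  s4 (successors {s0, s1, s3}): φ is false.
For instance, at s0:
  At s0: Box (r or (r or p)) requires r or (r or p) at every successor {s0, s1, s2}.
    r or (r or p) fails at s0, so Box (r or (r or p)) is false at s0.
Satisfying worlds: {s1}

s1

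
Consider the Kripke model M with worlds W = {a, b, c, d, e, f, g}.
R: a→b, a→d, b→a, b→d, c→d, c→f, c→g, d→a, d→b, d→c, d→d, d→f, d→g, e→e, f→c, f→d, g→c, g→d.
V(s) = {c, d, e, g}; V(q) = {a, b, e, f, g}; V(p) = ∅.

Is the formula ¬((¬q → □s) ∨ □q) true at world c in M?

Recall that □ψ holds at a world iff ψ holds at every accessible world, and ◇ψ holds iff ψ holds at some accessible world.
At c: (¬q → □s) ∨ □q is false, so ¬((¬q → □s) ∨ □q) is true.
  At c: ¬q → □s is false, □q is false, so (¬q → □s) ∨ □q is false.
    At c: ¬q is true, □s is false, so ¬q → □s is false.
      At c: □s requires s at every successor {d, f, g}.
        s fails at f, so □s is false at c.
    At c: □q requires q at every successor {d, f, g}.
      q fails at d, so □q is false at c.

Yes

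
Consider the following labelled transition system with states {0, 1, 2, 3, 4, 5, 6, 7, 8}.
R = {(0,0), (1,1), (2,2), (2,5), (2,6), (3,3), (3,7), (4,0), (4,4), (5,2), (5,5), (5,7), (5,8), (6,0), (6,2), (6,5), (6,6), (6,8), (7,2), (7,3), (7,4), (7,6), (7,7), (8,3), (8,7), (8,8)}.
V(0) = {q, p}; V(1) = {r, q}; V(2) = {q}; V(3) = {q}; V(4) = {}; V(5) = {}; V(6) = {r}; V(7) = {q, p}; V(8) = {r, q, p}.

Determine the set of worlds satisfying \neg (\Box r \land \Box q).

0, 2, 3, 4, 5, 6, 7, 8

Let φ = \neg (\Box r \land \Box q). Evaluate φ at each world:
  0 (successors {0}): φ is true.
  1 (successors {1}): φ is false.
  2 (successors {2, 5, 6}): φ is true.
  3 (successors {3, 7}): φ is true.
  4 (successors {0, 4}): φ is true.
  5 (successors {2, 5, 7, 8}): φ is true.
  6 (successors {0, 2, 5, 6, 8}): φ is true.
  7 (successors {2, 3, 4, 6, 7}): φ is true.
  8 (successors {3, 7, 8}): φ is true.
For instance, at 4:
  At 4: \Box r \land \Box q is false, so \neg (\Box r \land \Box q) is true.
    At 4: \Box r is false, \Box q is false, so \Box r \land \Box q is false.
      At 4: \Box r requires r at every successor {0, 4}.
        r fails at 0, so \Box r is false at 4.
      At 4: \Box q requires q at every successor {0, 4}.
        q fails at 4, so \Box q is false at 4.
Satisfying worlds: {0, 2, 3, 4, 5, 6, 7, 8}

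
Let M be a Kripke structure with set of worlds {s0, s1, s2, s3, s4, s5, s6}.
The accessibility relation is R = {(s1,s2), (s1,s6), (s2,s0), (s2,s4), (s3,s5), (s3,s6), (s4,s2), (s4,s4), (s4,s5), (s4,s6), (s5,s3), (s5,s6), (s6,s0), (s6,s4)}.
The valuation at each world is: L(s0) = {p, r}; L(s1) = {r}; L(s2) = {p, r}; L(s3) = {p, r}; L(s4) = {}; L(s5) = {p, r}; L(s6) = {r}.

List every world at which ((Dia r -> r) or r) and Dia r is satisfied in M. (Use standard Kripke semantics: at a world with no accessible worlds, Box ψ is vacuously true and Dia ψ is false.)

Recall that Dia ψ holds at a world iff ψ holds at some accessible world.
Let φ = ((Dia r -> r) or r) and Dia r. Evaluate φ at each world:
  s0 (successors ∅): φ is false.
  s1 (successors {s2, s6}): φ is true.
  s2 (successors {s0, s4}): φ is true.
  s3 (successors {s5, s6}): φ is true.
  s4 (successors {s2, s4, s5, s6}): φ is false.
  s5 (successors {s3, s6}): φ is true.
  s6 (successors {s0, s4}): φ is true.
For instance, at s3:
  At s3: (Dia r -> r) or r is true, Dia r is true, so ((Dia r -> r) or r) and Dia r is true.
    At s3: Dia r -> r is true, r is true, so (Dia r -> r) or r is true.
      At s3: Dia r is true, r is true, so Dia r -> r is true.
    At s3: Dia r requires r at some successor in {s5, s6}.
      r holds at s5, so Dia r is true at s3.
Satisfying worlds: {s1, s2, s3, s5, s6}

s1, s2, s3, s5, s6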